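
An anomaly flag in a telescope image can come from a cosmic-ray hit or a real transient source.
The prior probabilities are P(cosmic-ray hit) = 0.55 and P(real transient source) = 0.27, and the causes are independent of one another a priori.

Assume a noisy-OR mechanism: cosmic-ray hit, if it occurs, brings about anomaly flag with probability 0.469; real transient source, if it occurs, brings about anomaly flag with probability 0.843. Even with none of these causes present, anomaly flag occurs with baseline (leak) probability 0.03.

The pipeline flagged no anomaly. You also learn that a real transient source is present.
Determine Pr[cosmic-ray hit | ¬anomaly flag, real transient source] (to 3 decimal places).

Pr[cosmic-ray hit | ¬anomaly flag, real transient source] ≈ 0.394

Under noisy-OR, P(anomaly flag | causes) = 1 − (1−0.03)·∏(1−qᵢ) over the active causes.
Numerator (weight on configurations with cosmic-ray hit): 0.080866·0.55 = 0.044476
The normalizing constant is 0.15229·0.45 + 0.080866·0.55 = 0.113007
Posterior = 0.044476 / 0.113007 ≈ 0.394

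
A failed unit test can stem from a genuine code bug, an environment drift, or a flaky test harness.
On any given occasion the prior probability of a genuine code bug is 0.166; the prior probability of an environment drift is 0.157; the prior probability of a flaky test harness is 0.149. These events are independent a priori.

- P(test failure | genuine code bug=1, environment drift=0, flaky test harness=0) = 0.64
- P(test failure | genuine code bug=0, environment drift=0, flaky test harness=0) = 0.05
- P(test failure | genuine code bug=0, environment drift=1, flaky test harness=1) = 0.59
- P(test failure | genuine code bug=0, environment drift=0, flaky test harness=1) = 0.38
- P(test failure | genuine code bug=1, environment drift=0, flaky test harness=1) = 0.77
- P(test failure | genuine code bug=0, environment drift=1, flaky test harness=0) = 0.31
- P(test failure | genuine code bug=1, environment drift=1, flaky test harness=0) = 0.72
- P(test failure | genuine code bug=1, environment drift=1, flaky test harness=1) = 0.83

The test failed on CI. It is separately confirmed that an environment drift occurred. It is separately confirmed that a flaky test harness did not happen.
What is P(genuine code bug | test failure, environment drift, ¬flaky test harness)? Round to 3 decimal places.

P(genuine code bug | test failure, environment drift, ¬flaky test harness) ≈ 0.316

Sum P(test failure|·) weighted by the priors over both values of genuine code bug:
  P(test failure | environment drift, ¬flaky test harness) = 0.31×0.834 + 0.72×0.166
        = 0.258540 + 0.119520 = 0.378060
Keeping only the genuine code bug-present terms gives 0.119520, so
  P(genuine code bug | test failure, environment drift, ¬flaky test harness) = 0.119520 / 0.378060 ≈ 0.316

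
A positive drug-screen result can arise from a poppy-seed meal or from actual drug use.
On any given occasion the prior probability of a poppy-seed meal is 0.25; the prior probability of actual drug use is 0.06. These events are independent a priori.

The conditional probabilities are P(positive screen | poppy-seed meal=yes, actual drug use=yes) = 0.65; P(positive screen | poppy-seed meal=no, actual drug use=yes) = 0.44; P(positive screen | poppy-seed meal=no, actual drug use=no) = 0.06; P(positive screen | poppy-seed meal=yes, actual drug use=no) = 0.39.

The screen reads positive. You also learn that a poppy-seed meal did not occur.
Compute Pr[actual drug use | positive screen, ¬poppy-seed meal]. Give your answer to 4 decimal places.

By total probability over both values of actual drug use:
  P(positive screen | ¬poppy-seed meal) = 0.06×0.94 + 0.44×0.06
        = 0.056400 + 0.026400 = 0.082800
Keeping only the actual drug use-present terms gives 0.026400, so
  P(actual drug use | positive screen, ¬poppy-seed meal) = 0.026400 / 0.082800 ≈ 0.3188

Pr[actual drug use | positive screen, ¬poppy-seed meal] ≈ 0.3188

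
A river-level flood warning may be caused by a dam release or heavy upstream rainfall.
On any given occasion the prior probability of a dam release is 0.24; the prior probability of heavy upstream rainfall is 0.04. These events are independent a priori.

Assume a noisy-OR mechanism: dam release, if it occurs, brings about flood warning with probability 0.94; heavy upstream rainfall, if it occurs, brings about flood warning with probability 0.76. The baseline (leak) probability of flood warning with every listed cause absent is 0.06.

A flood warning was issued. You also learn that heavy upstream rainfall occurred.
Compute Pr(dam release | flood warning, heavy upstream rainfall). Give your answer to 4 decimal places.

Under noisy-OR, P(flood warning | causes) = 1 − (1−0.06)·∏(1−qᵢ) over the active causes.
By total probability over both values of dam release:
  P(flood warning | heavy upstream rainfall) = 0.7744×0.76 + 0.986464×0.24
        = 0.588544 + 0.236751 = 0.825295
Keeping only the dam release-present terms gives 0.236751, so
  P(dam release | flood warning, heavy upstream rainfall) = 0.236751 / 0.825295 ≈ 0.2869

Pr(dam release | flood warning, heavy upstream rainfall) ≈ 0.2869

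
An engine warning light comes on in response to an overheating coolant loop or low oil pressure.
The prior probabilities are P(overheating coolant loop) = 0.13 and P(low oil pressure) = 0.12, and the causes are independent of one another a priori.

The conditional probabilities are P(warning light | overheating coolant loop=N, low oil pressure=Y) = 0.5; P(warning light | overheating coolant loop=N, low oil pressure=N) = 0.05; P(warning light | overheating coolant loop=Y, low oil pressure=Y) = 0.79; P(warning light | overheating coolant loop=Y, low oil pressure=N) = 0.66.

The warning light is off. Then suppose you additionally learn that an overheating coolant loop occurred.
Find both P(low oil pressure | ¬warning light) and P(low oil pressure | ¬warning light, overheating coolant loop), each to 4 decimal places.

P(low oil pressure | ¬warning light) ≈ 0.0675; P(low oil pressure | ¬warning light, overheating coolant loop) ≈ 0.0777

By total probability over the 4 (overheating coolant loop, low oil pressure) configurations:
  P(¬warning light) = 0.95·0.87·0.88 + 0.5·0.87·0.12 + 0.34·0.13·0.88 + 0.21·0.13·0.12
        = 0.727320 + 0.052200 + 0.038896 + 0.003276 = 0.821692
The terms with low oil pressure present sum to 0.055476, so
  P(low oil pressure | ¬warning light) = 0.055476 / 0.821692 ≈ 0.0675

With the extra evidence:
P(¬warning light | overheating coolant loop) = 0.34×0.88 + 0.21×0.12 = 0.299200 + 0.025200 = 0.324400
Of this, 0.025200 comes from 0.21×0.12 (the low oil pressure=true cases).
Hence the posterior is 0.025200/0.324400 ≈ 0.0777.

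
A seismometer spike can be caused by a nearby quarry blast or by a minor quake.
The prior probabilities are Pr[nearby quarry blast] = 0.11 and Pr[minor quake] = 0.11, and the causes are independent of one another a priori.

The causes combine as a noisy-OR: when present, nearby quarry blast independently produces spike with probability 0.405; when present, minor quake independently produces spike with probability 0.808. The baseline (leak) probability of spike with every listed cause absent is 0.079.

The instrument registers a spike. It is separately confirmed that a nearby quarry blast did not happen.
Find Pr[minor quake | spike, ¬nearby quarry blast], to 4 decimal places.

Under noisy-OR, P(spike | causes) = 1 − (1−0.079)·∏(1−qᵢ) over the active causes.
Numerator (weight on configurations with minor quake): 0.823168*0.11 = 0.090548
The normalizing constant is 0.079*0.89 + 0.823168*0.11 = 0.160858
Posterior = 0.090548 / 0.160858 ≈ 0.5629

Pr[minor quake | spike, ¬nearby quarry blast] ≈ 0.5629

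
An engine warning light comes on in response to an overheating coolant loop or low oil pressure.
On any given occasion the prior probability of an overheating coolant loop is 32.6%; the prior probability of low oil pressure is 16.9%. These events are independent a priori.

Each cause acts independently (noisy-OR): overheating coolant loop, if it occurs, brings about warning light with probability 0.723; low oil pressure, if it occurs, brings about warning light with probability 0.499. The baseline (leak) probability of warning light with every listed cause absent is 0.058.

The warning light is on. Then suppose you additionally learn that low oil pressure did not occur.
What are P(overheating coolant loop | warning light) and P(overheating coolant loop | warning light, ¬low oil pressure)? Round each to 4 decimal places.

Under noisy-OR, P(warning light | causes) = 1 − (1−0.058)·∏(1−qᵢ) over the active causes.
By total probability over the 4 (overheating coolant loop, low oil pressure) configurations:
  P(warning light) = 0.058·0.674·0.831 + 0.528058·0.674·0.169 + 0.739066·0.326·0.831 + 0.869272·0.326·0.169
        = 0.032485 + 0.060149 + 0.200217 + 0.047892 = 0.340743
Keeping only the overheating coolant loop-present terms gives 0.248109, so
  P(overheating coolant loop | warning light) = 0.248109 / 0.340743 ≈ 0.7281

Now also conditioning on low oil pressure≠true:
Sum P(warning light|·) weighted by the priors over both values of overheating coolant loop:
  P(warning light | ¬low oil pressure) = 0.058*0.674 + 0.739066*0.326
        = 0.039092 + 0.240936 = 0.280028
The terms with overheating coolant loop present sum to 0.240936, so
  P(overheating coolant loop | warning light, ¬low oil pressure) = 0.240936 / 0.280028 ≈ 0.8604
With low oil pressure excluded, overheating coolant loop must carry more of the explanatory weight for the warning light.

P(overheating coolant loop | warning light) ≈ 0.7281; P(overheating coolant loop | warning light, ¬low oil pressure) ≈ 0.8604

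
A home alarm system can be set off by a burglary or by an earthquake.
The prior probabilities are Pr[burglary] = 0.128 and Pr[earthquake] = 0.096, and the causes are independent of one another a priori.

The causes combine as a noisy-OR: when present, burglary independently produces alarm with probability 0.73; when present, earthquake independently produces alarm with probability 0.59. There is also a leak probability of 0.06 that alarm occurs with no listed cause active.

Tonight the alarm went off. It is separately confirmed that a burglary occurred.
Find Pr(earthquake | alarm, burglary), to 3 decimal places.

Under noisy-OR, P(alarm | causes) = 1 − (1−0.06)·∏(1−qᵢ) over the active causes.
P(alarm | burglary) = 0.7462·0.904 + 0.895942·0.096 = 0.674565 + 0.086010 = 0.760575
Of this, 0.086010 comes from 0.895942·0.096 (the earthquake=true cases).
Hence the posterior is 0.086010/0.760575 ≈ 0.113.

Pr(earthquake | alarm, burglary) ≈ 0.113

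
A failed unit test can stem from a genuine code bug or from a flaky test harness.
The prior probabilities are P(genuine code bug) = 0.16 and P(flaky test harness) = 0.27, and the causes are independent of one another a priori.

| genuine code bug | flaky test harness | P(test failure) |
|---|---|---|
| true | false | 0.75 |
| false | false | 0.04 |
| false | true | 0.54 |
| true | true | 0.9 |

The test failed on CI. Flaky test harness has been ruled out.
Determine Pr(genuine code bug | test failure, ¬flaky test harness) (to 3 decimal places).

P(test failure | ¬flaky test harness) = 0.04·0.84 + 0.75·0.16 = 0.033600 + 0.120000 = 0.153600
The genuine code bug-present share is 0.75·0.16 = 0.120000.
So P(genuine code bug | test failure, ¬flaky test harness) = 0.120000/0.153600 ≈ 0.781.

Pr(genuine code bug | test failure, ¬flaky test harness) ≈ 0.781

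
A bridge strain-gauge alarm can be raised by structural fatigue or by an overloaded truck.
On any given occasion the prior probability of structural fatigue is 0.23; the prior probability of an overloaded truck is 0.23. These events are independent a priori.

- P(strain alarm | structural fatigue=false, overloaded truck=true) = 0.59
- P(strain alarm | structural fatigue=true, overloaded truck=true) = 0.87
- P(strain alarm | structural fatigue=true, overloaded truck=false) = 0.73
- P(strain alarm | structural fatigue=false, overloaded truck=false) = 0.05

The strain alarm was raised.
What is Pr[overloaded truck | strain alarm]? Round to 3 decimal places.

Pr[overloaded truck | strain alarm] ≈ 0.486

For the numerator, keep only overloaded truck=true terms: 0.104489 + 0.046023 = 0.150512
Normalizer over all consistent configurations: 0.05×0.77×0.77 + 0.59×0.77×0.23 + 0.73×0.23×0.77 + 0.87×0.23×0.23 = 0.309440
Posterior = 0.150512 / 0.309440 ≈ 0.486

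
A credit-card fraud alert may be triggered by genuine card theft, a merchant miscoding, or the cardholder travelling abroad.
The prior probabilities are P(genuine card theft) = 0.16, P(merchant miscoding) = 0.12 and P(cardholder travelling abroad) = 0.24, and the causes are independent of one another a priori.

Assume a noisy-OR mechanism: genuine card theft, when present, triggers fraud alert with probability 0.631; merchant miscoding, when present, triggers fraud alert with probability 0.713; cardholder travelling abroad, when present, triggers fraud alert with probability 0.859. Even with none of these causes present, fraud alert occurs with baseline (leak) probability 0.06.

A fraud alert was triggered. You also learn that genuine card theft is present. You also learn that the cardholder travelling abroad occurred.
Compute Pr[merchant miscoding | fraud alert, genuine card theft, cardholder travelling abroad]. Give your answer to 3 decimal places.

Pr[merchant miscoding | fraud alert, genuine card theft, cardholder travelling abroad] ≈ 0.124

Under noisy-OR, P(fraud alert | causes) = 1 − (1−0.06)·∏(1−qᵢ) over the active causes.
For the numerator, keep only merchant miscoding=true terms: 0.985964×0.12 = 0.118316
Denominator P(fraud alert | genuine card theft, cardholder travelling abroad): 0.951093×0.88 + 0.985964×0.12 = 0.955278
P(merchant miscoding | fraud alert, genuine card theft, cardholder travelling abroad) = 0.118316/0.955278 ≈ 0.124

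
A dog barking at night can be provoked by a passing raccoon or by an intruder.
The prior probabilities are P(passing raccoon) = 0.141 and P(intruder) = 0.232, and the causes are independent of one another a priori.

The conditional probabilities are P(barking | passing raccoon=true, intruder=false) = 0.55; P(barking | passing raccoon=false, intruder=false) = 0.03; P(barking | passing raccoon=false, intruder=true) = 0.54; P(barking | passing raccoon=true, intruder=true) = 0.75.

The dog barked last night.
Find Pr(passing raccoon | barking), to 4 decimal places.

Pr(passing raccoon | barking) ≈ 0.3976

By total probability over the 4 (passing raccoon, intruder) configurations:
  P(barking) = 0.03·0.859·0.768 + 0.54·0.859·0.232 + 0.55·0.141·0.768 + 0.75·0.141·0.232
        = 0.019791 + 0.107616 + 0.059558 + 0.024534 = 0.211499
Configurations with passing raccoon contribute 0.084092, so
  P(passing raccoon | barking) = 0.084092 / 0.211499 ≈ 0.3976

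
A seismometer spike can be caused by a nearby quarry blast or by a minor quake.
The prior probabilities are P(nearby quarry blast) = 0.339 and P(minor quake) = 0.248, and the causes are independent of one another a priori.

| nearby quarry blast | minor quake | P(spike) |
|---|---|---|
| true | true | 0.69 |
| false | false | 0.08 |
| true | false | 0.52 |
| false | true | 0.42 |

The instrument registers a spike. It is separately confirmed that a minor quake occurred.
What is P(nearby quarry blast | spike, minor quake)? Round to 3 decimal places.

P(nearby quarry blast | spike, minor quake) ≈ 0.457

P(spike | minor quake) = 0.42·0.661 + 0.69·0.339 = 0.277620 + 0.233910 = 0.511530
The nearby quarry blast-present share is 0.69·0.339 = 0.233910.
So P(nearby quarry blast | spike, minor quake) = 0.233910/0.511530 ≈ 0.457.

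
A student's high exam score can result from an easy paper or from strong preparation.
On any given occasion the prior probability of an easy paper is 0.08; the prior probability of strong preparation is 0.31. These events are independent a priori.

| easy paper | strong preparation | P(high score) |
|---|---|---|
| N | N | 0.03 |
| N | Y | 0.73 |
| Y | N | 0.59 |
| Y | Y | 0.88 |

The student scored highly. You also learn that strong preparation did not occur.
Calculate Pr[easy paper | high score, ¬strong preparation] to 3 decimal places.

Pr[easy paper | high score, ¬strong preparation] ≈ 0.631

P(high score | ¬strong preparation) = 0.03×0.92 + 0.59×0.08 = 0.027600 + 0.047200 = 0.074800
Restricting to configurations with easy paper present: 0.59×0.08 = 0.047200.
P(easy paper | high score, ¬strong preparation) = 0.047200 / 0.074800 ≈ 0.631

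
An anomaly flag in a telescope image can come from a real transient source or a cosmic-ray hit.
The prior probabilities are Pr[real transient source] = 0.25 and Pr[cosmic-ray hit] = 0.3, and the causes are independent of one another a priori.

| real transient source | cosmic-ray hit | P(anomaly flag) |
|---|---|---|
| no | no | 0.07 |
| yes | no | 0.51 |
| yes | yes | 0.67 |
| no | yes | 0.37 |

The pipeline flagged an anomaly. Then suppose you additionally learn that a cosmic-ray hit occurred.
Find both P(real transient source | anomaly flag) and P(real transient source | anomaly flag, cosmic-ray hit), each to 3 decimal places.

P(real transient source | anomaly flag) ≈ 0.538; P(real transient source | anomaly flag, cosmic-ray hit) ≈ 0.376

P(anomaly flag) = 0.07*0.75*0.7 + 0.37*0.75*0.3 + 0.51*0.25*0.7 + 0.67*0.25*0.3 = 0.036750 + 0.083250 + 0.089250 + 0.050250 = 0.259500
Restricting to configurations with real transient source present: 0.089250 + 0.050250 = 0.139500.
Hence the posterior is 0.139500/0.259500 ≈ 0.538.

Now also conditioning on cosmic-ray hit=true:
Numerator (weight on configurations with real transient source): 0.67*0.25 = 0.167500
The normalizing constant is 0.37*0.75 + 0.67*0.25 = 0.445000
P(real transient source | anomaly flag, cosmic-ray hit) = 0.167500/0.445000 ≈ 0.376
The drop from 0.538 to 0.376 is the explaining-away (discounting) effect.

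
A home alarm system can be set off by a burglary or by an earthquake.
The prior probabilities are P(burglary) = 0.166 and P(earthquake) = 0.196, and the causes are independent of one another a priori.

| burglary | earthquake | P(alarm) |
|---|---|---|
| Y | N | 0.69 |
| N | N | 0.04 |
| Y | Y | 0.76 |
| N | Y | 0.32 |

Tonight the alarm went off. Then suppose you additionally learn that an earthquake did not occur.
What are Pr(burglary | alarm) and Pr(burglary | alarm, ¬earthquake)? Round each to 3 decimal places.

Pr(burglary | alarm) ≈ 0.596; Pr(burglary | alarm, ¬earthquake) ≈ 0.774

P(alarm) = 0.04×0.834×0.804 + 0.32×0.834×0.196 + 0.69×0.166×0.804 + 0.76×0.166×0.196 = 0.026821 + 0.052308 + 0.092090 + 0.024727 = 0.195946
Of this, 0.116817 comes from 0.092090 + 0.024727 (the burglary=true cases).
P(burglary | alarm) = 0.116817 / 0.195946 ≈ 0.596

Now condition on the additional information:
P(alarm | ¬earthquake) = 0.04·0.834 + 0.69·0.166 = 0.033360 + 0.114540 = 0.147900
Restricting to configurations with burglary present: 0.69·0.166 = 0.114540.
Hence the posterior is 0.114540/0.147900 ≈ 0.774.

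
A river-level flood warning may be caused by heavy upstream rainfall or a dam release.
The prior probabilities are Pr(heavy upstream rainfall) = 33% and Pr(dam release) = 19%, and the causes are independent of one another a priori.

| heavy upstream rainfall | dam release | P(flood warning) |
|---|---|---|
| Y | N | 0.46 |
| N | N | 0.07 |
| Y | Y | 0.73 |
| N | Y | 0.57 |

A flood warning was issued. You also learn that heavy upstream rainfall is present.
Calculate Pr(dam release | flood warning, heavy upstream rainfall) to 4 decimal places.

Pr(dam release | flood warning, heavy upstream rainfall) ≈ 0.2713

Enumerate both values of dam release and weight by the priors:
  P(flood warning | heavy upstream rainfall) = 0.46×0.81 + 0.73×0.19
        = 0.372600 + 0.138700 = 0.511300
Keeping only the dam release-present terms gives 0.138700, so
  P(dam release | flood warning, heavy upstream rainfall) = 0.138700 / 0.511300 ≈ 0.2713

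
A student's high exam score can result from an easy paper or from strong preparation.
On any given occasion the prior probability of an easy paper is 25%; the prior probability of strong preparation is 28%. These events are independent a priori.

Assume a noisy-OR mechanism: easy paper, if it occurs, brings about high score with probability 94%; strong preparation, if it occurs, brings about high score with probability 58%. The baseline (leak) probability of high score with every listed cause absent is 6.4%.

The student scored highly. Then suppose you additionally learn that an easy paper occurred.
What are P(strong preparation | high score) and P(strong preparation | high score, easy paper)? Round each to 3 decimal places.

P(strong preparation | high score) ≈ 0.489; P(strong preparation | high score, easy paper) ≈ 0.287

Under noisy-OR, P(high score | causes) = 1 − (1−0.064)·∏(1−qᵢ) over the active causes.
Numerator (weight on configurations with strong preparation): 0.127445 + 0.068349 = 0.195794
Normalizer over all consistent configurations: 0.064×0.75×0.72 + 0.60688×0.75×0.28 + 0.94384×0.25×0.72 + 0.976413×0.25×0.28 = 0.400245
Posterior = 0.195794 / 0.400245 ≈ 0.489

Now condition on the additional information:
P(high score | easy paper) = 0.94384*0.72 + 0.976413*0.28 = 0.679565 + 0.273396 = 0.952961
Restricting to configurations with strong preparation present: 0.976413*0.28 = 0.273396.
So P(strong preparation | high score, easy paper) = 0.273396/0.952961 ≈ 0.287.
The drop from 0.489 to 0.287 is the explaining-away (discounting) effect.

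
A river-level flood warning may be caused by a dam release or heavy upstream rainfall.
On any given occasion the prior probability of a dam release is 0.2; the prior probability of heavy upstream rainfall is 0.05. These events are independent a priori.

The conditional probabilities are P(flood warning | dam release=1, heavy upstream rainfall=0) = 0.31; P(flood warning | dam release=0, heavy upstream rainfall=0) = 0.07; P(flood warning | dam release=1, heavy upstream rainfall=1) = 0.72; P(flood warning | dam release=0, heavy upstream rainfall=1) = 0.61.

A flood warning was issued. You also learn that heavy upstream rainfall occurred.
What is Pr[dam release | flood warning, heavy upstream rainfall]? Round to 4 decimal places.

By total probability over both values of dam release:
  P(flood warning | heavy upstream rainfall) = 0.61×0.8 + 0.72×0.2
        = 0.488000 + 0.144000 = 0.632000
Configurations with dam release contribute 0.144000, so
  P(dam release | flood warning, heavy upstream rainfall) = 0.144000 / 0.632000 ≈ 0.2278

Pr[dam release | flood warning, heavy upstream rainfall] ≈ 0.2278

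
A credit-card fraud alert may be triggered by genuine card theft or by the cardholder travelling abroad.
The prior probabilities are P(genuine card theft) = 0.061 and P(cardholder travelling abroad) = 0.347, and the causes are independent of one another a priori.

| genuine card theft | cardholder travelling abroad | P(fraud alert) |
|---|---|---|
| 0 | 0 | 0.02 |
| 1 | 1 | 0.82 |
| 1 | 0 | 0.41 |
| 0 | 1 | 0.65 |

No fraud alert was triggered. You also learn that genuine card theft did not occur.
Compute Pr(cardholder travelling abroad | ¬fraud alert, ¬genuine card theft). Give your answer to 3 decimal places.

Weight on cardholder travelling abroad=true, given the evidence: 0.35×0.347 = 0.121450
Denominator P(¬fraud alert | ¬genuine card theft): 0.98×0.653 + 0.35×0.347 = 0.761390
Posterior = 0.121450 / 0.761390 ≈ 0.160

Pr(cardholder travelling abroad | ¬fraud alert, ¬genuine card theft) ≈ 0.160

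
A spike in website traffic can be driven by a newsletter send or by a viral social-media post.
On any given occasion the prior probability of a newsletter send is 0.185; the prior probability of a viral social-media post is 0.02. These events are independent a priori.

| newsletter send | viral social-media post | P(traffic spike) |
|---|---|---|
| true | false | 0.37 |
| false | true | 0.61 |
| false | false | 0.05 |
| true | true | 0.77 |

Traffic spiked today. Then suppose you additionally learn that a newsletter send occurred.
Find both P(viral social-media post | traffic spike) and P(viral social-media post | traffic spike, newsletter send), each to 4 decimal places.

Enumerate the 4 (newsletter send, viral social-media post) configurations and weight by the priors:
  P(traffic spike) = 0.05×0.815×0.98 + 0.61×0.815×0.02 + 0.37×0.185×0.98 + 0.77×0.185×0.02
        = 0.039935 + 0.009943 + 0.067081 + 0.002849 = 0.119808
Configurations with viral social-media post contribute 0.012792, so
  P(viral social-media post | traffic spike) = 0.012792 / 0.119808 ≈ 0.1068

Now condition on the additional information:
Weight on viral social-media post=true, given the evidence: 0.77*0.02 = 0.015400
Denominator P(traffic spike | newsletter send): 0.37*0.98 + 0.77*0.02 = 0.378000
P(viral social-media post | traffic spike, newsletter send) = 0.015400/0.378000 ≈ 0.0407
— newsletter send explains away the evidence for viral social-media post.

P(viral social-media post | traffic spike) ≈ 0.1068; P(viral social-media post | traffic spike, newsletter send) ≈ 0.0407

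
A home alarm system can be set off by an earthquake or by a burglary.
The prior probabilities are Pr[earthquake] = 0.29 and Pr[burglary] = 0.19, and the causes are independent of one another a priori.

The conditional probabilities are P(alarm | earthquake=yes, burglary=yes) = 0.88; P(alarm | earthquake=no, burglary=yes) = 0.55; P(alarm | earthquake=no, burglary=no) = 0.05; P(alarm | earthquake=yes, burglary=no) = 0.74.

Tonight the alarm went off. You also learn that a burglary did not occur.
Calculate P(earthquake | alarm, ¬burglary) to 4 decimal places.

For the numerator, keep only earthquake=true terms: 0.74*0.29 = 0.214600
Normalizer over all consistent configurations: 0.05*0.71 + 0.74*0.29 = 0.250100
P(earthquake | alarm, ¬burglary) = 0.214600/0.250100 ≈ 0.8581

P(earthquake | alarm, ¬burglary) ≈ 0.8581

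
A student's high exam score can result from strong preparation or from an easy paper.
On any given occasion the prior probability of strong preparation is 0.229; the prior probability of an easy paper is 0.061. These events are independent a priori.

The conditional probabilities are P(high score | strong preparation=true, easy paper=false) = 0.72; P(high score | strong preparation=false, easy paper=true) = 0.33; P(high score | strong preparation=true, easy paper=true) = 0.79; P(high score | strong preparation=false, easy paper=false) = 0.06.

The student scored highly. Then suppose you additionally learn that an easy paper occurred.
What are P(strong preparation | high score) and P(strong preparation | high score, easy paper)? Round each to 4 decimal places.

Enumerate the 4 (strong preparation, easy paper) configurations and weight by the priors:
  P(high score) = 0.06·0.771·0.939 + 0.33·0.771·0.061 + 0.72·0.229·0.939 + 0.79·0.229·0.061
        = 0.043438 + 0.015520 + 0.154822 + 0.011036 = 0.224816
Configurations with strong preparation contribute 0.165858, so
  P(strong preparation | high score) = 0.165858 / 0.224816 ≈ 0.7377

With the extra evidence:
P(high score | easy paper) = 0.33×0.771 + 0.79×0.229 = 0.254430 + 0.180910 = 0.435340
Of this, 0.180910 comes from 0.79×0.229 (the strong preparation=true cases).
P(strong preparation | high score, easy paper) = 0.180910 / 0.435340 ≈ 0.4156
This is intercausal reasoning (explaining away): once easy paper accounts for the high score, strong preparation becomes less likely.

P(strong preparation | high score) ≈ 0.7377; P(strong preparation | high score, easy paper) ≈ 0.4156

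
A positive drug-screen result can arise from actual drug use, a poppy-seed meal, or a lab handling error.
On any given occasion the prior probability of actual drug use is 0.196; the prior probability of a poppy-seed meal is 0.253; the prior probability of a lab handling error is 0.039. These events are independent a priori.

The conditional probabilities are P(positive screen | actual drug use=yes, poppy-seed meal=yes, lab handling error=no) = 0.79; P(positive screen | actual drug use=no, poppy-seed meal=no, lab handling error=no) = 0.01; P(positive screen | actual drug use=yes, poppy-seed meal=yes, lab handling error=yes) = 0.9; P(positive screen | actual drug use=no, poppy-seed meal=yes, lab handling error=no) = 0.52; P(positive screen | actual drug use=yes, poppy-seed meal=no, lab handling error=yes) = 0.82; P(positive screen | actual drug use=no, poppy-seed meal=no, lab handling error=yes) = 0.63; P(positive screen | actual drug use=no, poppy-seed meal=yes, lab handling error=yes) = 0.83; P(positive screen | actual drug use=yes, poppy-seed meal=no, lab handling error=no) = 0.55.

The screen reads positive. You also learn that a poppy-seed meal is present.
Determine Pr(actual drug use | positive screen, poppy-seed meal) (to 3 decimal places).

Enumerate the 4 (actual drug use, lab handling error) configurations and weight by the priors:
  P(positive screen | poppy-seed meal) = 0.52×0.804×0.961 + 0.83×0.804×0.039 + 0.79×0.196×0.961 + 0.9×0.196×0.039
        = 0.401775 + 0.026025 + 0.148801 + 0.006880 = 0.583481
Configurations with actual drug use contribute 0.155681, so
  P(actual drug use | positive screen, poppy-seed meal) = 0.155681 / 0.583481 ≈ 0.267

Pr(actual drug use | positive screen, poppy-seed meal) ≈ 0.267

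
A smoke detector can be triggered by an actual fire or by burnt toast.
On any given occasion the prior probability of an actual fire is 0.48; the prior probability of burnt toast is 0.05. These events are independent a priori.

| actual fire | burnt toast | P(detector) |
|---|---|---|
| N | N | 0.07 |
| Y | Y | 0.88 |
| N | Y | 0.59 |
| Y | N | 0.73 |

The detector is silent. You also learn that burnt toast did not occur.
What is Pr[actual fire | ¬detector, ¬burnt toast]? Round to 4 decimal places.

P(¬detector | ¬burnt toast) = 0.93·0.52 + 0.27·0.48 = 0.483600 + 0.129600 = 0.613200
The actual fire-present share is 0.27·0.48 = 0.129600.
P(actual fire | ¬detector, ¬burnt toast) = 0.129600 / 0.613200 ≈ 0.2114

Pr[actual fire | ¬detector, ¬burnt toast] ≈ 0.2114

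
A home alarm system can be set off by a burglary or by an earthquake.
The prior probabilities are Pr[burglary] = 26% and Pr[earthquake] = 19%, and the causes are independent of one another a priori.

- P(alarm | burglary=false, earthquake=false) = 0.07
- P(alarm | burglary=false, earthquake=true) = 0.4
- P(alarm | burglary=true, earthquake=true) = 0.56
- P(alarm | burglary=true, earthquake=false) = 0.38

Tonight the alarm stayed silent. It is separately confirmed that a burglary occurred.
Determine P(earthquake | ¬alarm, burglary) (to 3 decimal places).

P(¬alarm | burglary) = 0.62×0.81 + 0.44×0.19 = 0.502200 + 0.083600 = 0.585800
The earthquake-present share is 0.44×0.19 = 0.083600.
P(earthquake | ¬alarm, burglary) = 0.083600 / 0.585800 ≈ 0.143

P(earthquake | ¬alarm, burglary) ≈ 0.143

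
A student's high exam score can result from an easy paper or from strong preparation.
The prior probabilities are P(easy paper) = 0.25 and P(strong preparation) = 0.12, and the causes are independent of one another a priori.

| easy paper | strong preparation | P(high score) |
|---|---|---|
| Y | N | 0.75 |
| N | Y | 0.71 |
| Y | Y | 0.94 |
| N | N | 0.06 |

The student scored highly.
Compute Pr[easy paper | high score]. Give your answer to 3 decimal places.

Enumerate the 4 (easy paper, strong preparation) configurations and weight by the priors:
  P(high score) = 0.06*0.75*0.88 + 0.71*0.75*0.12 + 0.75*0.25*0.88 + 0.94*0.25*0.12
        = 0.039600 + 0.063900 + 0.165000 + 0.028200 = 0.296700
Configurations with easy paper contribute 0.193200, so
  P(easy paper | high score) = 0.193200 / 0.296700 ≈ 0.651

Pr[easy paper | high score] ≈ 0.651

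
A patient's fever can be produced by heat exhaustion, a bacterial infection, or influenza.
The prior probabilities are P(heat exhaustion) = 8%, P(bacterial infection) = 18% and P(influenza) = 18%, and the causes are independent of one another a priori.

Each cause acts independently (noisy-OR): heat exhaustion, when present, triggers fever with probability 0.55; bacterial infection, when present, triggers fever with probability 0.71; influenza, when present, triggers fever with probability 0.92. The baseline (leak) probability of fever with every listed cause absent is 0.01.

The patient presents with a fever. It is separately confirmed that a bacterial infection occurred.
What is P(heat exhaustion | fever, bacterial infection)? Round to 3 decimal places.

Under noisy-OR, P(fever | causes) = 1 − (1−0.01)·∏(1−qᵢ) over the active causes.
P(fever | bacterial infection) = 0.7129×0.92×0.82 + 0.977032×0.92×0.18 + 0.870805×0.08×0.82 + 0.989664×0.08×0.18 = 0.537812 + 0.161796 + 0.057125 + 0.014251 = 0.770984
Restricting to configurations with heat exhaustion present: 0.057125 + 0.014251 = 0.071376.
P(heat exhaustion | fever, bacterial infection) = 0.071376 / 0.770984 ≈ 0.093

P(heat exhaustion | fever, bacterial infection) ≈ 0.093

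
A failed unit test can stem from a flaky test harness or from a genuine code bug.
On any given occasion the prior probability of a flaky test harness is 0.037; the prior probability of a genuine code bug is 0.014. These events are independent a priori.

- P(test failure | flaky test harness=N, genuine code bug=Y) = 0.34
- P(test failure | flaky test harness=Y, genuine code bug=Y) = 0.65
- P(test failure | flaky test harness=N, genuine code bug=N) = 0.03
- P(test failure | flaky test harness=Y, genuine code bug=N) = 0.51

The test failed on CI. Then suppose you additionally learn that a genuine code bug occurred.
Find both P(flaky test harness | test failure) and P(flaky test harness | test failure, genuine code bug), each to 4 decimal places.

By total probability over the 4 (flaky test harness, genuine code bug) configurations:
  P(test failure) = 0.03·0.963·0.986 + 0.34·0.963·0.014 + 0.51·0.037·0.986 + 0.65·0.037·0.014
        = 0.028486 + 0.004584 + 0.018606 + 0.000337 = 0.052013
Configurations with flaky test harness contribute 0.018943, so
  P(flaky test harness | test failure) = 0.018943 / 0.052013 ≈ 0.3642

Now also conditioning on genuine code bug=true:
P(test failure | genuine code bug) = 0.34×0.963 + 0.65×0.037 = 0.327420 + 0.024050 = 0.351470
Of this, 0.024050 comes from 0.65×0.037 (the flaky test harness=true cases).
P(flaky test harness | test failure, genuine code bug) = 0.024050 / 0.351470 ≈ 0.0684

P(flaky test harness | test failure) ≈ 0.3642; P(flaky test harness | test failure, genuine code bug) ≈ 0.0684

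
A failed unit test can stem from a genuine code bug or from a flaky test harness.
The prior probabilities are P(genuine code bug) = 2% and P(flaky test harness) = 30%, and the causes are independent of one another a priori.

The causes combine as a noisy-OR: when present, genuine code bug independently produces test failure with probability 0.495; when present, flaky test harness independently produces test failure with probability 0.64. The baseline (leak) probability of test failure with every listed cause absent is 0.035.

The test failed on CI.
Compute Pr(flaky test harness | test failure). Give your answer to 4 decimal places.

Pr(flaky test harness | test failure) ≈ 0.8632

Under noisy-OR, P(test failure | causes) = 1 − (1−0.035)·∏(1−qᵢ) over the active causes.
P(test failure) = 0.035*0.98*0.7 + 0.6526*0.98*0.3 + 0.512675*0.02*0.7 + 0.824563*0.02*0.3 = 0.024010 + 0.191864 + 0.007177 + 0.004947 = 0.227998
The flaky test harness-present share is 0.191864 + 0.004947 = 0.196811.
So P(flaky test harness | test failure) = 0.196811/0.227998 ≈ 0.8632.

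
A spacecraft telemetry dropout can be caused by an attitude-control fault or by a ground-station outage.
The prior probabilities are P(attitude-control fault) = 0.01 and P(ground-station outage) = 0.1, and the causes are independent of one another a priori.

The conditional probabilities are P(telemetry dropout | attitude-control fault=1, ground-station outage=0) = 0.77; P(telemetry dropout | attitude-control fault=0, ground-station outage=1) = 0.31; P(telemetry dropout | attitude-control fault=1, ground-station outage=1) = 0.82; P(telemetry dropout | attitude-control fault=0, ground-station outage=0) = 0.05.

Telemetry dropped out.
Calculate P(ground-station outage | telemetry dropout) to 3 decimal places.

P(ground-station outage | telemetry dropout) ≈ 0.380

Weight on ground-station outage=true, given the evidence: 0.030690 + 0.000820 = 0.031510
Normalizer over all consistent configurations: 0.05·0.99·0.9 + 0.31·0.99·0.1 + 0.77·0.01·0.9 + 0.82·0.01·0.1 = 0.082990
Posterior = 0.031510 / 0.082990 ≈ 0.380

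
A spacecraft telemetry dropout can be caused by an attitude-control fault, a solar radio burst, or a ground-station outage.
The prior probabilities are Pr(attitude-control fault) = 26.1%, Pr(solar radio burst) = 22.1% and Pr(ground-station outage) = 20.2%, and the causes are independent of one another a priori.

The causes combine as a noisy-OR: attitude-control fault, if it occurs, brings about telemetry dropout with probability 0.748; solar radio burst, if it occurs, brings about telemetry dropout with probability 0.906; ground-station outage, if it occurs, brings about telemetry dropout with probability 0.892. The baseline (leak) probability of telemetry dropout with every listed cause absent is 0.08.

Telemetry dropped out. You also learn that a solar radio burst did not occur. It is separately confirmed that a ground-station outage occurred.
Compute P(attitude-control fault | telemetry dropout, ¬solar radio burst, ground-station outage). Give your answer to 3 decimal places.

P(attitude-control fault | telemetry dropout, ¬solar radio burst, ground-station outage) ≈ 0.277

Under noisy-OR, P(telemetry dropout | causes) = 1 − (1−0.08)·∏(1−qᵢ) over the active causes.
P(telemetry dropout | ¬solar radio burst, ground-station outage) = 0.90064*0.739 + 0.974961*0.261 = 0.665573 + 0.254465 = 0.920038
Restricting to configurations with attitude-control fault present: 0.974961*0.261 = 0.254465.
Hence the posterior is 0.254465/0.920038 ≈ 0.277.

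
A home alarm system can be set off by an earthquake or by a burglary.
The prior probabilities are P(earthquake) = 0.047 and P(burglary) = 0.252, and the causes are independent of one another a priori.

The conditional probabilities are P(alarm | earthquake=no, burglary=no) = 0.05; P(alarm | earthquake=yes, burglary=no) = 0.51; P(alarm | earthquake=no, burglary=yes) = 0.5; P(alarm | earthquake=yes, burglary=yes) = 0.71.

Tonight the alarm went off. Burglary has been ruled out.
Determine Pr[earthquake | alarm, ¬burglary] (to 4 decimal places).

Numerator (weight on configurations with earthquake): 0.51*0.047 = 0.023970
Denominator P(alarm | ¬burglary): 0.05*0.953 + 0.51*0.047 = 0.071620
P(earthquake | alarm, ¬burglary) = 0.023970/0.071620 ≈ 0.3347

Pr[earthquake | alarm, ¬burglary] ≈ 0.3347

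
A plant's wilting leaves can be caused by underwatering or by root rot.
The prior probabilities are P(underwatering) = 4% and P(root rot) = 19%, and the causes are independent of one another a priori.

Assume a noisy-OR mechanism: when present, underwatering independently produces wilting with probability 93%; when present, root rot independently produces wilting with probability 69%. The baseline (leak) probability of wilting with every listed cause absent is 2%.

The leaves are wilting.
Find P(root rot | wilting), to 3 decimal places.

Under noisy-OR, P(wilting | causes) = 1 − (1−0.02)·∏(1−qᵢ) over the active causes.
P(wilting) = 0.02*0.96*0.81 + 0.6962*0.96*0.19 + 0.9314*0.04*0.81 + 0.978734*0.04*0.19 = 0.015552 + 0.126987 + 0.030177 + 0.007438 = 0.180154
The root rot-present share is 0.126987 + 0.007438 = 0.134425.
P(root rot | wilting) = 0.134425 / 0.180154 ≈ 0.746

P(root rot | wilting) ≈ 0.746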